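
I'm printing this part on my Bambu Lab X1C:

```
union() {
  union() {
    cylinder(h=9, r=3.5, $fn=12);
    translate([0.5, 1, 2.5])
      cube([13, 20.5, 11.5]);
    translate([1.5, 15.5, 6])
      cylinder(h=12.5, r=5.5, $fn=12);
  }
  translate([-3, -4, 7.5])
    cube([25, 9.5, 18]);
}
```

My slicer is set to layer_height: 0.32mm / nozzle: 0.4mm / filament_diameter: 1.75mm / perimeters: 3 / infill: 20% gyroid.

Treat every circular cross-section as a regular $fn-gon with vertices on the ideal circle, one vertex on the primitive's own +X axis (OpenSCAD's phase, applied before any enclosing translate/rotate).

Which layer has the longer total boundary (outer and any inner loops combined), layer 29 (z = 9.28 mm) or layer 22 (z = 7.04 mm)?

Layer 29 (z = 9.28): the cylinder is absent (z outside [0, 9]); the 13×20.5 cube at (0.5, 1) contributes its full rectangle (perimeter 67.00 mm); the r=5.5 cylinder at (1.5, 15.5) contributes a regular 12-gon of circumradius 5.5 (perimeter = 2·12·5.500·sin(180°/12) = 34.16 mm); Merging all regions: the regions partially overlap (shared area 56.11 mm²), so the edge portions inside another operand are dropped and the merged outline is re-measured after clipping — boundary = 71.55 mm; the cube at (-3, -4) (footprint 25×9.5) is included at this height (perimeter 69.00 mm); Combining (union): the regions partially overlap (shared area 58.50 mm²), so the edge portions inside another operand are dropped and the merged outline is re-measured after clipping — boundary = 105.55 mm. So its perimeter = 105.55 mm. Layer 22 (z = 7.04): the cylinder: section is a regular 12-gon, circumradius r=3.5 (perimeter = 2·12·3.500·sin(180°/12) = 21.74 mm); the 13×20.5 cube at (0.5, 1) contributes its full rectangle (perimeter 67.00 mm); the r=5.5 cylinder at (1.5, 15.5) contributes a regular 12-gon of circumradius 5.5 (perimeter = 2·12·5.500·sin(180°/12) = 34.16 mm); Taking the union: the regions partially overlap (shared area 60.71 mm²), so the edge portions inside another operand are dropped and the merged outline is re-measured after clipping — boundary = 84.31 mm; the cube at (-3, -4) is not intersected at this z (z outside [7.5, 25.5]); Combining (union): only the result so far is present, so the union is just that shape — boundary = 84.31 mm. So its perimeter = 84.31 mm. Layer 29 is larger (105.55 vs 84.31 mm).

layer 29 (z = 9.28 mm)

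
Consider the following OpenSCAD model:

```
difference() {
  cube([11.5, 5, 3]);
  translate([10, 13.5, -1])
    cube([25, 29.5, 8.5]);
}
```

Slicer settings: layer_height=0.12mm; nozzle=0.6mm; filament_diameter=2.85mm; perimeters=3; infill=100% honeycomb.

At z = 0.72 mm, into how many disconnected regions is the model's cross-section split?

At z = 0.72 mm: the cube (footprint 11.5×5) is included at this height; the 25×29.5 cube at (10, 13.5) contributes its full rectangle; Taking the first minus the rest: starting from the 11.5×5 cube, the 25×29.5 cube at (10, 13.5) misses the remaining region (no effect) — 1 connected region. The result has 1 disconnected region.

1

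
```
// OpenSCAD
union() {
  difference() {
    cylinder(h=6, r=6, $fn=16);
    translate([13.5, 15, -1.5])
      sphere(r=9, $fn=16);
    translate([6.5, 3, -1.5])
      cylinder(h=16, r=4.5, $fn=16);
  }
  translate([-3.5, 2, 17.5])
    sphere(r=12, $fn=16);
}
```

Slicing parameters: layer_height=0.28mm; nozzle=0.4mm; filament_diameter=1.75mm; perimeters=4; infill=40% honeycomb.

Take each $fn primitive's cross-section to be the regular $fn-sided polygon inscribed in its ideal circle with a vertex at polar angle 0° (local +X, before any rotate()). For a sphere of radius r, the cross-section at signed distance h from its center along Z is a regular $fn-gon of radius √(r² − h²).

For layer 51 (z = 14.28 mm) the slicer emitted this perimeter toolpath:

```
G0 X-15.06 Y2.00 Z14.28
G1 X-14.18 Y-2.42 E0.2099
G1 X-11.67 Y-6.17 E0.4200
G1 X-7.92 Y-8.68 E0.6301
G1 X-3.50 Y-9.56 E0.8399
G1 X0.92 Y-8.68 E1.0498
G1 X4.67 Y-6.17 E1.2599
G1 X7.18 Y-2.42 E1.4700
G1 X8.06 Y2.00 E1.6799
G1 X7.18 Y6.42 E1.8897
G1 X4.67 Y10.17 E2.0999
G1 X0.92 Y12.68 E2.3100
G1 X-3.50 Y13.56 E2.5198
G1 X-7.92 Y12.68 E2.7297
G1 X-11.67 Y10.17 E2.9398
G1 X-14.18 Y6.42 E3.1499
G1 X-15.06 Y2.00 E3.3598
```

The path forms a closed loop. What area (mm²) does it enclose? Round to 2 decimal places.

408.96 mm²

Apply the shoelace formula to the sequence of (X, Y) vertices; enclosed area = 408.96 mm².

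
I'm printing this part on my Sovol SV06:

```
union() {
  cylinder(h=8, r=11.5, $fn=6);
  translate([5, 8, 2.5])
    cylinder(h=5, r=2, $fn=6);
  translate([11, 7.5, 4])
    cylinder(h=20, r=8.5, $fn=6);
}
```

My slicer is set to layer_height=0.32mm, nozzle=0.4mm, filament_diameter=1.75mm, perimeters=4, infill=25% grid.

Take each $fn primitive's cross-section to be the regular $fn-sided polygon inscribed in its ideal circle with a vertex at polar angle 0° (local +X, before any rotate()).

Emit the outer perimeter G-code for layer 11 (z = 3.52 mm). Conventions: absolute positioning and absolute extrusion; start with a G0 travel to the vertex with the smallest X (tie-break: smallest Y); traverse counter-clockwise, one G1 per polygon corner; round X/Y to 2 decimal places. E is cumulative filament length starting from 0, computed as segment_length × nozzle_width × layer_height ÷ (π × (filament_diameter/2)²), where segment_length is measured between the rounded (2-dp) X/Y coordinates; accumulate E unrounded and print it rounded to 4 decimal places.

At z = 3.52 mm: the r=11.5 cylinder gives a regular 6-gon of circumradius 11.5 (constant along its height); the r=2 cylinder at (5, 8) gives a regular 6-gon of circumradius 2 (constant along its height); the cylinder at (11, 7.5) is absent (z outside [4, 24]); Merging all regions: the regions partially overlap (shared area 10.18 mm²), so overlapping operands fuse into one piece — 1 connected region. The outline is a single polygon with 10 vertices. Extrusion per mm of travel: 0.4 × 0.32 / (π × 0.875²) = 0.053216. Accumulating E over each segment gives final E = 3.6784.

G0 X-11.50 Y0.00 Z3.52
G1 X-5.75 Y-9.96 E0.6120
G1 X5.75 Y-9.96 E1.2240
G1 X11.50 Y0.00 E1.8360
G1 X6.94 Y7.90 E2.3214
G1 X7.00 Y8.00 E2.3276
G1 X6.00 Y9.73 E2.4340
G1 X5.88 Y9.73 E2.4404
G1 X5.75 Y9.96 E2.4544
G1 X-5.75 Y9.96 E3.0664
G1 X-11.50 Y0.00 E3.6784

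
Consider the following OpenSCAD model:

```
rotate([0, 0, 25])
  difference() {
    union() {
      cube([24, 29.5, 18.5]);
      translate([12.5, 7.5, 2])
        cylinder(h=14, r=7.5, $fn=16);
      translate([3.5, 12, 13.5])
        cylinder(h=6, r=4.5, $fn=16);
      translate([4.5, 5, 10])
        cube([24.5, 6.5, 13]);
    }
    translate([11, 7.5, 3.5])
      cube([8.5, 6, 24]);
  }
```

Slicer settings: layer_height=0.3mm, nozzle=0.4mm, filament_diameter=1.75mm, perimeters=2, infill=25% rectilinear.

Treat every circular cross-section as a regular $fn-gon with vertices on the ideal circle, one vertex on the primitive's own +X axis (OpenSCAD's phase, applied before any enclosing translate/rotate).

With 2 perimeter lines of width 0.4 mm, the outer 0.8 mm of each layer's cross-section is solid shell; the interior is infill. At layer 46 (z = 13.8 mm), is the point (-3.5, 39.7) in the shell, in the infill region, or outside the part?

outside

At z = 13.8 mm: the cube is present — its section is the full 24×29.5 rectangle; the r=7.5 cylinder at (12.5, 7.5) contributes a regular 16-gon of circumradius 7.5; the r=4.5 cylinder at (3.5, 12) gives a regular 16-gon of circumradius 4.5 (constant along its height); the cube at (4.5, 5) (footprint 24.5×6.5) is included at this height; Taking the union: the regions partially overlap (shared area 357.45 mm²), so overlapping operands fuse into one piece — 1 connected region; the 8.5×6 cube at (11, 7.5) contributes its full rectangle; Taking the first minus the rest: starting from the result so far, the 8.5×6 cube at (11, 7.5) lies wholly inside it (removes its full 51.00 mm² and its 29.00 mm outline becomes a hole wall) — 1 connected region with 1 hole; (rotated 25° about Z; rotation is an isometry so areas/perimeters/island counts are preserved). Overall, the cross-section is one region with 1 hole. Undo the 25° rotation: the query point maps to (13.606, 37.460) in the un-rotated model frame. The nearest boundary edge runs (0.00, 29.50)→(24.00, 29.50); distance from the point to it = 7.96 mm. The point is not inside any of the regions above, so it lies outside the cross-section (7.96 mm from the nearest boundary).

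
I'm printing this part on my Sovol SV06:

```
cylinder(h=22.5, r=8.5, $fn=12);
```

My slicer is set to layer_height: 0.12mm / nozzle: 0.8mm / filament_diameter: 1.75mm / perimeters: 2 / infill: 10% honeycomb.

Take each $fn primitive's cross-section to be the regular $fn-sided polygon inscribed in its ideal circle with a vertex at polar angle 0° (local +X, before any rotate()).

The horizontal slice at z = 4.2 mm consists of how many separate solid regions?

At z = 4.2 mm: the cylinder: section is a regular 12-gon, circumradius r=8.5. The result has 1 disconnected region.

1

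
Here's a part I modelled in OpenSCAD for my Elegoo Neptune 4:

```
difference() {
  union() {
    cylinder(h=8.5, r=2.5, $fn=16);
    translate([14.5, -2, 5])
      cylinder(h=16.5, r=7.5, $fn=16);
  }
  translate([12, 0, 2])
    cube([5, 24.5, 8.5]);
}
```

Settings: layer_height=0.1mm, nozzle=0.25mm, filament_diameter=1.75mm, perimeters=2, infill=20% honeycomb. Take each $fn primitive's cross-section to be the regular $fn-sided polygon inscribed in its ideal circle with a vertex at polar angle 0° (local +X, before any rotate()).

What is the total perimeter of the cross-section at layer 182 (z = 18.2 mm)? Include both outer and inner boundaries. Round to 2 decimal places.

46.82 mm

At z = 18.2 mm: the cylinder is absent (z outside [0, 8.5]); the r=7.5 cylinder at (14.5, -2) contributes a regular 16-gon of circumradius 7.5 (perimeter = 2·16·7.500·sin(180°/16) = 46.82 mm); Taking the union: only the r=7.5 cylinder at (14.5, -2) is present, so the union is just that shape — boundary = 46.82 mm; the cube at (12, 0) is not intersected at this z (z outside [2, 10.5]); Taking the first minus the rest: none of the subtracted shapes is present at this height, so the result so far is unchanged — boundary = 46.82 mm. Overall, the cross-section is a single solid region. Total boundary length (outer) = 46.82 mm.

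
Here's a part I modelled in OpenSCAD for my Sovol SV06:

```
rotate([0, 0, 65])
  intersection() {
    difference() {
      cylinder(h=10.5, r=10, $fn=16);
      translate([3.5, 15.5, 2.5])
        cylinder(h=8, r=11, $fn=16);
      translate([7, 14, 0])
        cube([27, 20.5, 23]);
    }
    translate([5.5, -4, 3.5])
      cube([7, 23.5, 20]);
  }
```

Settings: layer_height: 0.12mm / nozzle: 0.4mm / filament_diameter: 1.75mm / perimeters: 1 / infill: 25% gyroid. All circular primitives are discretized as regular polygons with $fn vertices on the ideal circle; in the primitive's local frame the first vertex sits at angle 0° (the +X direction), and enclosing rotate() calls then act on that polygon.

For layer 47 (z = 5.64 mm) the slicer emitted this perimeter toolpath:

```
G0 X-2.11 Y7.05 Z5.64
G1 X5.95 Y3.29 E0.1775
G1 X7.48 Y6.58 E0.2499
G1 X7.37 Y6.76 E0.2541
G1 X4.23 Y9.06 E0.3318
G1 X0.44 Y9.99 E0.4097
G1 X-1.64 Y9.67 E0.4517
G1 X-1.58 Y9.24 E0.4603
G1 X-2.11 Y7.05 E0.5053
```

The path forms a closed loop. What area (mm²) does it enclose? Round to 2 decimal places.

36.65 mm²

Apply the shoelace formula to the sequence of (X, Y) vertices; enclosed area = 36.65 mm².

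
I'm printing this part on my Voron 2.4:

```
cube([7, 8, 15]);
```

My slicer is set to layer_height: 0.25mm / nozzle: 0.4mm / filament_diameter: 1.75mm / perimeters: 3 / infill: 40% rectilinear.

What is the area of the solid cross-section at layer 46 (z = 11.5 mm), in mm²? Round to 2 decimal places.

56.00 mm²

At z = 11.5 mm: the 7×8 cube contributes its full rectangle (area 56.00 mm²). Overall, the cross-section is a single solid region. Net area = 56.00 mm².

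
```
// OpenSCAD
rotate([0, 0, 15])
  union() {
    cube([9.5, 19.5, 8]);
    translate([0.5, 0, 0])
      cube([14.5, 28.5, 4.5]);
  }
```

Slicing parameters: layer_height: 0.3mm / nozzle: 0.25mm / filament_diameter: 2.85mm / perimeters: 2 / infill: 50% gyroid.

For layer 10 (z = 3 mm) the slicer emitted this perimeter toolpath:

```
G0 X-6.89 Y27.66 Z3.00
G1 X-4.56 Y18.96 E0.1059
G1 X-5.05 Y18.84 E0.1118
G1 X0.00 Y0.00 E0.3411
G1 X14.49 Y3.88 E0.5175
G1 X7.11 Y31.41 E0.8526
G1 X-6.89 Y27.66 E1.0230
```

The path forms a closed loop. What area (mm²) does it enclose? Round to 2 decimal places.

Apply the shoelace formula to the sequence of (X, Y) vertices; enclosed area = 422.98 mm².

422.98 mm²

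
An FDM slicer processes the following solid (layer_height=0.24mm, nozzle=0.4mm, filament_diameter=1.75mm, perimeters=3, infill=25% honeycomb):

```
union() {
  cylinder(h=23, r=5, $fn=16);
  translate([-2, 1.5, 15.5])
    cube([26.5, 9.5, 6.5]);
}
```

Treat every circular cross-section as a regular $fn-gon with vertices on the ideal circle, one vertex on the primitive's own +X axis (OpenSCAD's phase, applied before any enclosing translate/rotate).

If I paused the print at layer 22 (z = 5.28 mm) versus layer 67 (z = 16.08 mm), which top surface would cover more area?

Layer 22 (z = 5.28): the r=5 cylinder contributes a regular 16-gon of circumradius 5 (area = (16/2)·5.000²·sin(360°/16) = 76.54 mm²); the cube at (-2, 1.5) is not intersected at this z (z outside [15.5, 22]); Merging all regions: only the r=5 cylinder is present, so the union is just that shape — area = 76.54 mm². So its area = 76.54 mm². Layer 67 (z = 16.08): the cylinder: section is a regular 16-gon, circumradius r=5 (area = (16/2)·5.000²·sin(360°/16) = 76.54 mm²); the cube at (-2, 1.5) (footprint 26.5×9.5) is included at this height (area 251.75 mm²); Taking the union: the regions partially overlap — summed areas 328.29 mm² minus the doubly-counted overlap 18.46 mm² gives 309.83 mm² — area = 309.83 mm². So its area = 309.83 mm². Layer 67 is larger (309.83 vs 76.54 mm²).

layer 67 (z = 16.08 mm)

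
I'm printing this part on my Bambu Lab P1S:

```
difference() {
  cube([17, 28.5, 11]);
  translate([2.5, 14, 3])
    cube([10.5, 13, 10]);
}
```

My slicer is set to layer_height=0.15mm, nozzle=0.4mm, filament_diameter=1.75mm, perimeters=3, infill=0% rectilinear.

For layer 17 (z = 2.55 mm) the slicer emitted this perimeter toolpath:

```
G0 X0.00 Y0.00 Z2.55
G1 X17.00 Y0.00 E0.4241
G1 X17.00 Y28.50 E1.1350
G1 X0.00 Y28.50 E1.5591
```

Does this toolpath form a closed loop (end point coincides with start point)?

no

Start point (G0): (0.00, 0.00). End point (last G1): the path does not return to the start — open.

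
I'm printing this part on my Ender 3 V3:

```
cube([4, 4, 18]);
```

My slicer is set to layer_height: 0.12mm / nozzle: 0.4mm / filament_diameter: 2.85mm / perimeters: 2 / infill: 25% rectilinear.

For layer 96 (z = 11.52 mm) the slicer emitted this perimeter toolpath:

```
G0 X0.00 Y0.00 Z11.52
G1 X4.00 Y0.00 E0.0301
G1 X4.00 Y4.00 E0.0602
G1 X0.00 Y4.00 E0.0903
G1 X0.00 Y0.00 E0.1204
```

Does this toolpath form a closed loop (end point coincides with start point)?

Start point (G0): (0.00, 0.00). End point (last G1): the path returns to the start — closed.

yes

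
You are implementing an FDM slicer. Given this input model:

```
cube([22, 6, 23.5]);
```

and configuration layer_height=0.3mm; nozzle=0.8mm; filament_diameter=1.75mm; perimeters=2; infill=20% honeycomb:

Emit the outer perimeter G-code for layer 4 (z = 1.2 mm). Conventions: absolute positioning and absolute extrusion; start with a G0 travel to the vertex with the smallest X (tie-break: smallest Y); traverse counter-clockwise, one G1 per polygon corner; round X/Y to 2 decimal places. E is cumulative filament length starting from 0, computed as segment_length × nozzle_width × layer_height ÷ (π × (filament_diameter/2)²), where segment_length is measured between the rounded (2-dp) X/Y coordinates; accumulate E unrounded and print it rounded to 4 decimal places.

G0 X0.00 Y0.00 Z1.20
G1 X22.00 Y0.00 E2.1952
G1 X22.00 Y6.00 E2.7939
G1 X0.00 Y6.00 E4.9890
G1 X0.00 Y0.00 E5.5877

At z = 1.2 mm: the cube is present — its section is the full 22×6 rectangle. The outline is a single polygon with 4 vertices. Extrusion per mm of travel: 0.8 × 0.3 / (π × 0.875²) = 0.099780. Accumulating E over each segment gives final E = 5.5877.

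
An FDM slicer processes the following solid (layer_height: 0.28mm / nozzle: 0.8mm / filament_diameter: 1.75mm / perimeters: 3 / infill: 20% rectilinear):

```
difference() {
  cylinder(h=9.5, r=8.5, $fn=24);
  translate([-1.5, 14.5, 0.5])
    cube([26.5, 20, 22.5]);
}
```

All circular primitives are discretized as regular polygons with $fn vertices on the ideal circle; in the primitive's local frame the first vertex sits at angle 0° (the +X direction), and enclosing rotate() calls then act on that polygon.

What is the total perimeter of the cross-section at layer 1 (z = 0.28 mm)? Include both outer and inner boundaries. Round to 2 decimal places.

53.25 mm

At z = 0.28 mm: the r=8.5 cylinder gives a regular 24-gon of circumradius 8.5 (constant along its height) (perimeter = 2·24·8.500·sin(180°/24) = 53.25 mm); the cube at (-1.5, 14.5) does not reach this height (z outside [0.5, 23]); Taking the first minus the rest: none of the subtracted shapes is present at this height, so the r=8.5 cylinder is unchanged — boundary = 53.25 mm. Overall, the cross-section is a single solid region. Total boundary length (outer) = 53.25 mm.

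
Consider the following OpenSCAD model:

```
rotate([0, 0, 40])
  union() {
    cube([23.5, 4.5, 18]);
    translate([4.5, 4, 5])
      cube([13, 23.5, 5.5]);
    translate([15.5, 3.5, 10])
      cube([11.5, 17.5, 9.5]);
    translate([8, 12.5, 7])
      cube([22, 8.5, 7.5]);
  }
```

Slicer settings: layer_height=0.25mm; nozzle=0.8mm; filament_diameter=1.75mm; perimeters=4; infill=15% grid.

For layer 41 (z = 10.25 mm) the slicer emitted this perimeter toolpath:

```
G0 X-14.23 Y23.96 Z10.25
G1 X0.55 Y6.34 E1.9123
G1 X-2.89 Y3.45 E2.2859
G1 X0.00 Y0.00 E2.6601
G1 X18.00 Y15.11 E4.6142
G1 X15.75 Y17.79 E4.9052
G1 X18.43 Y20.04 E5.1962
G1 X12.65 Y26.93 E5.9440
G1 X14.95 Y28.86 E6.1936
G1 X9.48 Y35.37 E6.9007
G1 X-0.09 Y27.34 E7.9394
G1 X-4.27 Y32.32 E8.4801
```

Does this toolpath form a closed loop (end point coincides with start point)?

no

Start point (G0): (-14.23, 23.96). End point (last G1): the path does not return to the start — open.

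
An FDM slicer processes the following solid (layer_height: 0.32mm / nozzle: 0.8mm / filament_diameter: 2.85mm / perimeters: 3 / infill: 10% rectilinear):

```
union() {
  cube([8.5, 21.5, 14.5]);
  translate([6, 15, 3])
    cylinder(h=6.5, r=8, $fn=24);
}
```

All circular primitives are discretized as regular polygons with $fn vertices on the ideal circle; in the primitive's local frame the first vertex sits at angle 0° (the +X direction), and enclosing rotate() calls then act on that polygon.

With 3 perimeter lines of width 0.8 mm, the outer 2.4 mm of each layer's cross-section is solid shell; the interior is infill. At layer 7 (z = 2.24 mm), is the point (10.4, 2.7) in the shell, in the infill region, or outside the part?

At z = 2.24 mm: the 8.5×21.5 cube contributes its full rectangle; the cylinder at (6, 15) is not intersected at this z (z outside [3, 9.5]); Combining (union): only the 8.5×21.5 cube is present, so the union is just that shape — 1 connected region. Overall, the cross-section is a single solid region. The nearest boundary edge runs (8.50, 0.00)→(8.50, 21.50); distance from the point to it = 1.90 mm. The point is not inside any of the regions above, so it lies outside the cross-section (1.90 mm from the nearest boundary).

outside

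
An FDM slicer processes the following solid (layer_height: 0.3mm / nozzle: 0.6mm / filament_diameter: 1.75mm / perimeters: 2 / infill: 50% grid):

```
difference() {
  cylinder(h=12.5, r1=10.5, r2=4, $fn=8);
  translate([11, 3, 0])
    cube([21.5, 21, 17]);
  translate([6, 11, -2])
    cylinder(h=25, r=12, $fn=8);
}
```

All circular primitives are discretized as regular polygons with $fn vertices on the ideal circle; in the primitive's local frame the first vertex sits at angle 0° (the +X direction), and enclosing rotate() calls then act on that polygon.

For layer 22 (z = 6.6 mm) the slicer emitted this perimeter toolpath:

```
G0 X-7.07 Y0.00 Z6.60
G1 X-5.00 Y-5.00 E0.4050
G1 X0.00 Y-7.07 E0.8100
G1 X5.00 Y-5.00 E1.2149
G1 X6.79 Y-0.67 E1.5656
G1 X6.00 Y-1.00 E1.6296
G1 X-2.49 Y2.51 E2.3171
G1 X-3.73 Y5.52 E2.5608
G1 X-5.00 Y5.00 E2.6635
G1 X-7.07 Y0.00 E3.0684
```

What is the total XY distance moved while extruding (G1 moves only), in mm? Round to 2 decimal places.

41.00 mm

Sum the Euclidean lengths of each G1 segment: total = 41.00 mm.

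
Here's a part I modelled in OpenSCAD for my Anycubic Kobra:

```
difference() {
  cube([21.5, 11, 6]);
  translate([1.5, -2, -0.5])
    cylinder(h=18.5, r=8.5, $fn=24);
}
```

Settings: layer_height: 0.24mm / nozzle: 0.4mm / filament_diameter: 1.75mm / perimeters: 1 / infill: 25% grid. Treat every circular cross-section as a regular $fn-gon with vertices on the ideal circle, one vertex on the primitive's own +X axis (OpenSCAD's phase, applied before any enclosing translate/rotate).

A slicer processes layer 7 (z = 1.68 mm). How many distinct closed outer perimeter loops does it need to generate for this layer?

At z = 1.68 mm: the cube (footprint 21.5×11) is included at this height; the cylinder at (1.5, -2): section is a regular 24-gon, circumradius r=8.5; Subtracting the remaining from the first: starting from the 21.5×11 cube, the r=8.5 cylinder at (1.5, -2) partially overlaps it — only the 48.96 mm² overlap (of its 224.40 mm²) is removed, clipping the outline — 1 connected region. The result has 1 disconnected region.

1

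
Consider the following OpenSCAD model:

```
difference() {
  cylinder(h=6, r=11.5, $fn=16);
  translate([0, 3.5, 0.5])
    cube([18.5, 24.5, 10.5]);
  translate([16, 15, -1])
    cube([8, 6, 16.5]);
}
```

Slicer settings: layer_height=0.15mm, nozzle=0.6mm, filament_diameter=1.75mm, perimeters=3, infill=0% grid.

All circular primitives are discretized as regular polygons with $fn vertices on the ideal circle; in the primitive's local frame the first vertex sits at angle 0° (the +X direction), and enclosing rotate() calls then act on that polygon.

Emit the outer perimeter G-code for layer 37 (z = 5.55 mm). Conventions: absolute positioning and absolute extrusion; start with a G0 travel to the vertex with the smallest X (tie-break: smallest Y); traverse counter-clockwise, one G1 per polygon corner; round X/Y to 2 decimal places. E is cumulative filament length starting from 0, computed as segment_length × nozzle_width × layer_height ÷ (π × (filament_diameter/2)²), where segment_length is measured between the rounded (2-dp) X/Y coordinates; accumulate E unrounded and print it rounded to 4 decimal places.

At z = 5.55 mm: the cylinder: section is a regular 16-gon, circumradius r=11.5; the cube at (0, 3.5) (footprint 18.5×24.5) is included at this height; the 8×6 cube at (16, 15) contributes its full rectangle; After the difference (first − rest): starting from the r=11.5 cylinder, the 18.5×24.5 cube at (0, 3.5) partially overlaps it — only the 62.19 mm² overlap (of its 453.25 mm²) is removed, clipping the outline; the 8×6 cube at (16, 15) misses the remaining region (no effect) — 1 connected region. The outline is a single polygon with 15 vertices. Extrusion per mm of travel: 0.6 × 0.15 / (π × 0.875²) = 0.037418. Accumulating E over each segment gives final E = 2.8512.

G0 X-11.50 Y0.00 Z5.55
G1 X-10.62 Y-4.40 E0.1679
G1 X-8.13 Y-8.13 E0.3357
G1 X-4.40 Y-10.62 E0.5035
G1 X0.00 Y-11.50 E0.6714
G1 X4.40 Y-10.62 E0.8393
G1 X8.13 Y-8.13 E1.0071
G1 X10.62 Y-4.40 E1.1749
G1 X11.50 Y0.00 E1.3428
G1 X10.80 Y3.50 E1.4764
G1 X0.00 Y3.50 E1.8805
G1 X0.00 Y11.50 E2.1798
G1 X-4.40 Y10.62 E2.3477
G1 X-8.13 Y8.13 E2.5155
G1 X-10.62 Y4.40 E2.6834
G1 X-11.50 Y0.00 E2.8512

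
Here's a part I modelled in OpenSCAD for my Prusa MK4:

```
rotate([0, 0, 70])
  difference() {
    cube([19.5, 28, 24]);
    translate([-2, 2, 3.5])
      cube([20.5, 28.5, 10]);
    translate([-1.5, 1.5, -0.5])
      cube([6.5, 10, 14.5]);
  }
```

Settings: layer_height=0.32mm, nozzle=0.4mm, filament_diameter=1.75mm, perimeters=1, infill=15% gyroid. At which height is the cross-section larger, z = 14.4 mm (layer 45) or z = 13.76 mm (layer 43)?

layer 45 (z = 14.4 mm)

Layer 45 (z = 14.4): the 19.5×28 cube contributes its full rectangle (area 546.00 mm²); the cube at (-2, 2) is absent (z outside [3.5, 13.5]); the cube at (-1.5, 1.5) is not intersected at this z (z outside [-0.5, 14]); Taking the first minus the rest: none of the subtracted shapes is present at this height, so the 19.5×28 cube is unchanged — area = 546.00 mm²; (whole slice rotated 70° about Z — lengths, areas and connectivity unchanged). So its area = 546.00 mm². Layer 43 (z = 13.76): the cube is present — its section is the full 19.5×28 rectangle (area 546.00 mm²); the cube at (-2, 2) is absent (z outside [3.5, 13.5]); the cube at (-1.5, 1.5) (footprint 6.5×10) is included at this height (area 65.00 mm²); After the difference (first − rest): starting from the 19.5×28 cube (546.00 mm²), the 6.5×10 cube at (-1.5, 1.5) partially overlaps it — only the 50.00 mm² overlap (of its 65.00 mm²) is removed, clipping the outline — area = 496.00 mm²; (rotated 70° about Z; rotation is an isometry so areas/perimeters/island counts are preserved). So its area = 496.00 mm². Layer 45 is larger (546.00 vs 496.00 mm²).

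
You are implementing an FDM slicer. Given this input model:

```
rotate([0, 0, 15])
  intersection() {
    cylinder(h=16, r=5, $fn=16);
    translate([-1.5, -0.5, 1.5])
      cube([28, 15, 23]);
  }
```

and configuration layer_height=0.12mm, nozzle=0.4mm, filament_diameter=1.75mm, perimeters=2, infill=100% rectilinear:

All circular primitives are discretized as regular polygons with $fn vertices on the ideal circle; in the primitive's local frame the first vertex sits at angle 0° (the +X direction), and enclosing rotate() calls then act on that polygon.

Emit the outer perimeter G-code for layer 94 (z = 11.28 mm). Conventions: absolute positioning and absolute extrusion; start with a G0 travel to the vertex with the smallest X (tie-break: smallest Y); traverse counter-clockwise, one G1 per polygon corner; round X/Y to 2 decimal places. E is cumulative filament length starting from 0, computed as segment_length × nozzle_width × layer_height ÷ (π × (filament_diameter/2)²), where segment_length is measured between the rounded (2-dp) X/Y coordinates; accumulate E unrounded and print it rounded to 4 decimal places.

G0 X-2.67 Y4.15 Z11.28
G1 X-1.32 Y-0.87 E0.1037
G1 X4.86 Y0.79 E0.2314
G1 X4.83 Y1.29 E0.2414
G1 X3.97 Y3.04 E0.2803
G1 X2.50 Y4.33 E0.3194
G1 X0.65 Y4.96 E0.3584
G1 X-1.29 Y4.83 E0.3972
G1 X-2.67 Y4.15 E0.4279

At z = 11.28 mm: the r=5 cylinder gives a regular 16-gon of circumradius 5 (constant along its height); the cube at (-1.5, -0.5) (footprint 28×15) is included at this height; Keeping only the common overlap: the 28×15 cube at (-1.5, -0.5) partially overlaps the r=5 cylinder; clipping to the common part keeps 29.64 mm² — 1 connected region; (whole slice rotated 15° about Z — lengths, areas and connectivity unchanged). The outline is a single polygon with 8 vertices. Extrusion per mm of travel: 0.4 × 0.12 / (π × 0.875²) = 0.019956. Accumulating E over each segment gives final E = 0.4279.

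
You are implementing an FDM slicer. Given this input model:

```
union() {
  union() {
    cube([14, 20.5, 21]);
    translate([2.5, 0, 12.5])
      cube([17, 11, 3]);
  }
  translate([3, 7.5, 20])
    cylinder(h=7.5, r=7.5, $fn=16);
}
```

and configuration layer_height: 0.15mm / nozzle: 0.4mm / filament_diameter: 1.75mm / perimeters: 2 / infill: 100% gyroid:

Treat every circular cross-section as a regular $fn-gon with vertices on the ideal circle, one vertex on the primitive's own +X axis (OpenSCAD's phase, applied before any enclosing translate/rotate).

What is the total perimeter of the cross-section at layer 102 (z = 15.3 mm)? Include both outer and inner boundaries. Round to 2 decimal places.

80.00 mm

At z = 15.3 mm: the cube is present — its section is the full 14×20.5 rectangle (perimeter 69.00 mm); the 17×11 cube at (2.5, 0) contributes its full rectangle (perimeter 56.00 mm); Combining (union): the regions partially overlap (shared area 126.50 mm²), so the edge portions inside another operand are dropped and the merged outline is re-measured after clipping — boundary = 80.00 mm; the cylinder at (3, 7.5) is not intersected at this z (z outside [20, 27.5]); Taking the union: only that combined region is present, so the union is just that shape — boundary = 80.00 mm. Overall, the cross-section is a single solid region. Total boundary length (outer) = 80.00 mm.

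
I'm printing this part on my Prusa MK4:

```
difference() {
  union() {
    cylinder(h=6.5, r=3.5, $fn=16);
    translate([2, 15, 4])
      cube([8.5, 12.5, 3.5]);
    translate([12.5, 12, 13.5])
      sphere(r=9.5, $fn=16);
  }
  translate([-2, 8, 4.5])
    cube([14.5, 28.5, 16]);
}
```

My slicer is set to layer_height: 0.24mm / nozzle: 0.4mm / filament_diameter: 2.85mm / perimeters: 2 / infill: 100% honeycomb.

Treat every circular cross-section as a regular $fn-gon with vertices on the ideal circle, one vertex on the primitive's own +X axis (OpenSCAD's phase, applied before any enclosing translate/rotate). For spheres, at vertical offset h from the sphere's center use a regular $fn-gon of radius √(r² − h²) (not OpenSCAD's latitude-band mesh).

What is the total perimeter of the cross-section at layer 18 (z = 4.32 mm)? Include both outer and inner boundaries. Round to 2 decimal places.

At z = 4.32 mm: the r=3.5 cylinder contributes a regular 16-gon of circumradius 3.5 (perimeter = 2·16·3.500·sin(180°/16) = 21.85 mm); the cube at (2, 15) (footprint 8.5×12.5) is included at this height (perimeter 42.00 mm); the r=9.5 sphere at (12.5, 12) slices to a regular 16-gon of circumradius 2.445 (√(r²−h²) with h=9.18 from center) (perimeter = 2·16·2.445·sin(180°/16) = 15.26 mm); Merging all regions: the 3 present regions are separate (no shared area or edge), so areas and boundary lengths simply add and each stays a separate island — boundary = 79.11 mm; the cube at (-2, 8) does not reach this height (z outside [4.5, 20.5]); Taking the first minus the rest: none of the subtracted shapes is present at this height, so that combined region is unchanged — boundary = 79.11 mm. Overall, the cross-section has 3 separate islands. Total boundary length (outer) = 79.11 mm.

79.11 mm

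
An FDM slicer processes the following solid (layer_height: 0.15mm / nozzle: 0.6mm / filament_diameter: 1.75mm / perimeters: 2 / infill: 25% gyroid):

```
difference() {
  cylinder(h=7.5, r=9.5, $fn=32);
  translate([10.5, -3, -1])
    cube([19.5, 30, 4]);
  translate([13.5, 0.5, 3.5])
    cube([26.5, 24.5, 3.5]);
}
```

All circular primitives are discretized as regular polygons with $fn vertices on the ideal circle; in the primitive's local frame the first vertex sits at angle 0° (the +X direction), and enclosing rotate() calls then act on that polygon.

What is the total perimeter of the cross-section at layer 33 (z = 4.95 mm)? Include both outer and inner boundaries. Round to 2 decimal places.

59.59 mm

At z = 4.95 mm: the r=9.5 cylinder gives a regular 32-gon of circumradius 9.5 (constant along its height) (perimeter = 2·32·9.500·sin(180°/32) = 59.59 mm); the cube at (10.5, -3) is absent (z outside [-1, 3]); the 26.5×24.5 cube at (13.5, 0.5) contributes its full rectangle (perimeter 102.00 mm); Taking the first minus the rest: starting from the r=9.5 cylinder, the 26.5×24.5 cube at (13.5, 0.5) misses the remaining region (no effect) — boundary = 59.59 mm. Overall, the cross-section is a single solid region. Total boundary length (outer) = 59.59 mm.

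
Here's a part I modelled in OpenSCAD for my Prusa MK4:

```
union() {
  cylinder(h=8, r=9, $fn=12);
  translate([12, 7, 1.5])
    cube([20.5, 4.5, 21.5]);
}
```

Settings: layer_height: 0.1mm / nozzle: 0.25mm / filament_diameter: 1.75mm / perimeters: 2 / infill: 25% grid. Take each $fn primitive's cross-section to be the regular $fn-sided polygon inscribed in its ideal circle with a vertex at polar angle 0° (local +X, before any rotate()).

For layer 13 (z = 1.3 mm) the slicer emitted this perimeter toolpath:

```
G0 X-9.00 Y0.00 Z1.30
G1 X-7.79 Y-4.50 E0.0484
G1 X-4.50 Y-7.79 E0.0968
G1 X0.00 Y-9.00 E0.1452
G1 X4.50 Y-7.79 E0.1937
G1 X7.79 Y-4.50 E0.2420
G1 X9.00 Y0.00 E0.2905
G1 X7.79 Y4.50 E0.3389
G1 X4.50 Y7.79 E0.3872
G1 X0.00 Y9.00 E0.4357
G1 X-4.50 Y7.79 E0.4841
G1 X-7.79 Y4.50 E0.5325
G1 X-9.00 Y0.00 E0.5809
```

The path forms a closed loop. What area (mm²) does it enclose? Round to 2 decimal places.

242.87 mm²

Apply the shoelace formula to the sequence of (X, Y) vertices; enclosed area = 242.87 mm².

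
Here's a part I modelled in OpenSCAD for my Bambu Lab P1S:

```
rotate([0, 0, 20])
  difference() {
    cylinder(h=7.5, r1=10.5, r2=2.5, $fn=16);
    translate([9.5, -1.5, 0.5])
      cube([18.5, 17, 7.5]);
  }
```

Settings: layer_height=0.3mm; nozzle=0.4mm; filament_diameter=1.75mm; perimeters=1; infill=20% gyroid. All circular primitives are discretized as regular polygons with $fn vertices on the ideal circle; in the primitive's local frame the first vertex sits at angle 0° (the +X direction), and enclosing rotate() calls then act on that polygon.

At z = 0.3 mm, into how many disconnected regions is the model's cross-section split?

1

At z = 0.3 mm: the cone (r1=10.5→r2=2.5) has section circumradius 10.180 here — a regular 16-gon; the cube at (9.5, -1.5) is absent (z outside [0.5, 8]); After the difference (first − rest): none of the subtracted shapes is present at this height, so the cone is unchanged — 1 connected region; (rotated 20° about Z; rotation is an isometry so areas/perimeters/island counts are preserved). The result has 1 disconnected region.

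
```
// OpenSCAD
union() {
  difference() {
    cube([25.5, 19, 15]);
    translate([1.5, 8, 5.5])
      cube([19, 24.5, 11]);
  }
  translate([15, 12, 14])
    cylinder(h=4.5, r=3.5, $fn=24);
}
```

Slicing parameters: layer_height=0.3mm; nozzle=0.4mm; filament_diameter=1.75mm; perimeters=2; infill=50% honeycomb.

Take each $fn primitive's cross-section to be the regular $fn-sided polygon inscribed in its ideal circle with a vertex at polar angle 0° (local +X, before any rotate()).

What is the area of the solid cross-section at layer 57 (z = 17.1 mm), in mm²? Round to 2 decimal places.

38.05 mm²

At z = 17.1 mm: the cube does not reach this height (z outside [0, 15]); the cube at (1.5, 8) is absent (z outside [5.5, 16.5]); After the difference (first − rest): the first operand is absent here, so nothing remains; the r=3.5 cylinder at (15, 12) contributes a regular 24-gon of circumradius 3.5 (area = (24/2)·3.500²·sin(360°/24) = 38.05 mm²); Taking the union: only the r=3.5 cylinder at (15, 12) is present, so the union is just that shape — area = 38.05 mm². Overall, the cross-section is a single solid region. Net area = 38.05 mm².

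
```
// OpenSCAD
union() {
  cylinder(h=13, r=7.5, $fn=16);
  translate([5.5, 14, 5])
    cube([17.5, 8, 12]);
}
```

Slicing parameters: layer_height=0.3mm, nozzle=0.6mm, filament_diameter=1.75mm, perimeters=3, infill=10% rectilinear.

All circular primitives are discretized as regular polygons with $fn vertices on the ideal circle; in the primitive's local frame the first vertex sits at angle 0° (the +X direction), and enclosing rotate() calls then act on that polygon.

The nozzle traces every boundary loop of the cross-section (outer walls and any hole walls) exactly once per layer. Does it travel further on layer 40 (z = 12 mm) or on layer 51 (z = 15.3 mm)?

layer 40 (z = 12 mm)

Layer 40 (z = 12): the r=7.5 cylinder contributes a regular 16-gon of circumradius 7.5 (perimeter = 2·16·7.500·sin(180°/16) = 46.82 mm); the cube at (5.5, 14) is present — its section is the full 17.5×8 rectangle (perimeter 51.00 mm); Taking the union: the 2 present regions are separate (no shared area or edge), so areas and boundary lengths simply add and each stays a separate island — boundary = 97.82 mm. So its perimeter = 97.82 mm. Layer 51 (z = 15.3): the cylinder is not intersected at this z (z outside [0, 13]); the cube at (5.5, 14) (footprint 17.5×8) is included at this height (perimeter 51.00 mm); Merging all regions: only the 17.5×8 cube at (5.5, 14) is present, so the union is just that shape — boundary = 51.00 mm. So its perimeter = 51.00 mm. Layer 40 is larger (97.82 vs 51.00 mm).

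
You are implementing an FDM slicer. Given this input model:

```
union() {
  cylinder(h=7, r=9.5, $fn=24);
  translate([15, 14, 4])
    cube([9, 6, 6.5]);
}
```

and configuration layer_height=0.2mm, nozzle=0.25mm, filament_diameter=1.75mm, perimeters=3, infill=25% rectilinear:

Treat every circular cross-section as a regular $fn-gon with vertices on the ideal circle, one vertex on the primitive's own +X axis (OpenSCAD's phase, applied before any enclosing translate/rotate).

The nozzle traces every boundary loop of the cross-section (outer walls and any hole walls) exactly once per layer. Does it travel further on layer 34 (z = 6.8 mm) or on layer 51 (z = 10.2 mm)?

layer 34 (z = 6.8 mm)

Layer 34 (z = 6.8): the r=9.5 cylinder gives a regular 24-gon of circumradius 9.5 (constant along its height) (perimeter = 2·24·9.500·sin(180°/24) = 59.52 mm); the 9×6 cube at (15, 14) contributes its full rectangle (perimeter 30.00 mm); Combining (union): the 2 present regions are separate (no shared area or edge), so areas and boundary lengths simply add and each stays a separate island — boundary = 89.52 mm. So its perimeter = 89.52 mm. Layer 51 (z = 10.2): the cylinder is not intersected at this z (z outside [0, 7]); the cube at (15, 14) is present — its section is the full 9×6 rectangle (perimeter 30.00 mm); Combining (union): only the 9×6 cube at (15, 14) is present, so the union is just that shape — boundary = 30.00 mm. So its perimeter = 30.00 mm. Layer 34 is larger (89.52 vs 30.00 mm).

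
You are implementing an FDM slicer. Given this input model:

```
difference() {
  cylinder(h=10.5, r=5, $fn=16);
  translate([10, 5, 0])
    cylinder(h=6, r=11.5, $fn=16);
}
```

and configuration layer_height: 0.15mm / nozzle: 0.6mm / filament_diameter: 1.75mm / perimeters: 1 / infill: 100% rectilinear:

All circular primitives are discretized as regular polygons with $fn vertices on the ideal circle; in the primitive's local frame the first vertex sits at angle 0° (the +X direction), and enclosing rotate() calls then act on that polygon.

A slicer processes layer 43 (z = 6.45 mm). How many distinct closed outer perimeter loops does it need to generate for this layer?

At z = 6.45 mm: the r=5 cylinder contributes a regular 16-gon of circumradius 5; the cylinder at (10, 5) is absent (z outside [0, 6]); After the difference (first − rest): none of the subtracted shapes is present at this height, so the r=5 cylinder is unchanged — 1 connected region. The result has 1 disconnected region.

1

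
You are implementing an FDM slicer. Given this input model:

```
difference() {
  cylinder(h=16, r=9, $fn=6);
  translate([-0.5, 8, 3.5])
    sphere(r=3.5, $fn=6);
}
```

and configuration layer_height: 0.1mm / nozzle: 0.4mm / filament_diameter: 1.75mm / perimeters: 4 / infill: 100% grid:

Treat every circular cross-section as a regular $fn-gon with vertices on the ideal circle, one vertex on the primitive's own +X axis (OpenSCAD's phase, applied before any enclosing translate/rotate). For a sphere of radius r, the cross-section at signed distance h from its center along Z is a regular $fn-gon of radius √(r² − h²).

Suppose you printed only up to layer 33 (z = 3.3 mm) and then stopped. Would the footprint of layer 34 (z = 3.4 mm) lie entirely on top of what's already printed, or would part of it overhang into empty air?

Compare the two slices. At z = 3.3: the r=9 cylinder gives a regular 6-gon of circumradius 9 (constant along its height) (area = (6/2)·9.000²·sin(360°/6) = 210.44 mm²); the sphere at (-0.5, 8): section is a regular 6-gon, circumradius = √(r²−h²) = √(3.5²−0.2²) = 3.494 (area = (6/2)·3.494²·sin(360°/6) = 31.72 mm²); Subtracting the remaining from the first: starting from the r=9 cylinder (210.44 mm²), the r=3.5 sphere at (-0.5, 8) partially overlaps it — only the 14.45 mm² overlap (of its 31.72 mm²) is removed, clipping the outline — area = 196.00 mm². At z = 3.4: the r=9 cylinder gives a regular 6-gon of circumradius 9 (constant along its height) (area = (6/2)·9.000²·sin(360°/6) = 210.44 mm²); the sphere at (-0.5, 8): section is a regular 6-gon, circumradius = √(r²−h²) = √(3.5²−0.1²) = 3.499 (area = (6/2)·3.499²·sin(360°/6) = 31.80 mm²); Subtracting the remaining from the first: starting from the r=9 cylinder (210.44 mm²), the r=3.5 sphere at (-0.5, 8) partially overlaps it — only the 14.48 mm² overlap (of its 31.80 mm²) is removed, clipping the outline — area = 195.96 mm². Checking containment: the cross-section at z = 3.4 is a subset of the cross-section at z = 3.3.

entirely on top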